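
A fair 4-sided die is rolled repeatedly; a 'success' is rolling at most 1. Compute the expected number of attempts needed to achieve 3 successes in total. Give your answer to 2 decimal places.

By linearity (sum of 3 independent geometric waits), E[trials] = 3/p = 3/(1/4) = 12.
≈ 12.00

12.00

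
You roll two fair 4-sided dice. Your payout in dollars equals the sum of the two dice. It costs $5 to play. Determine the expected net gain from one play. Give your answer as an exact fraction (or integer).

$0

Distribution of the sum of the two dice: 2 w.p. 1/16, 3 w.p. 1/8, 4 w.p. 3/16, 5 w.p. 1/4, 6 w.p. 3/16, 7 w.p. 1/8, …
E[payout] = (1/16)·2 + (1/8)·3 + (3/16)·4 + (1/4)·5 + (3/16)·6 + (1/8)·7 + (1/16)·8 = 5
Expected profit = 5 − 5 = 0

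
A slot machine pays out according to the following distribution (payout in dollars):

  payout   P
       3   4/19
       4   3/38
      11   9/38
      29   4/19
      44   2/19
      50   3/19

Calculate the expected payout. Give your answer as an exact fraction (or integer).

843/38 dollars

E[X] = (4/19)·3 + (3/38)·4 + (9/38)·11 + (4/19)·29 + (2/19)·44 + (3/19)·50
     = 843/38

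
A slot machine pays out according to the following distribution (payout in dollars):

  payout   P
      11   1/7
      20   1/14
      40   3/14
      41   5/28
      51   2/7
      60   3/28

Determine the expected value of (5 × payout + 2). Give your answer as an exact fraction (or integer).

5641/28

E[5x+2] = (1/7)·57 + (1/14)·102 + (3/14)·202 + (5/28)·207 + (2/7)·257 + (3/28)·302
     = 5641/28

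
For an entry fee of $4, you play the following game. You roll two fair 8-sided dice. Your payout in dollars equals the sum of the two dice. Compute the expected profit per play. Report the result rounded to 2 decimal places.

$5.00

Distribution of the sum of the two dice: 2 w.p. 1/64, 3 w.p. 1/32, 4 w.p. 3/64, 5 w.p. 1/16, 6 w.p. 5/64, 7 w.p. 3/32, …
E[payout] = (1/64)·2 + (1/32)·3 + (3/64)·4 + (1/16)·5 + (5/64)·6 + (3/32)·7 + (7/64)·8 + (1/8)·9 + (7/64)·10 + (3/32)·11 + (5/64)·12 + (1/16)·13 + (3/64)·14 + (1/32)·15 + (1/64)·16 = 9
Expected profit = 9 − 4 = 5 ≈ $5.00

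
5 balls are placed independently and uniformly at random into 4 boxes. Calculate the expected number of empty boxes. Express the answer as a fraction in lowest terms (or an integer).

Let Xⱼ=1 if box j is empty. P(Xⱼ=1) = ((4-1)/4)^5 = 243/1024.
By linearity, E[#empty] = 4·243/1024 = 243/256.

243/256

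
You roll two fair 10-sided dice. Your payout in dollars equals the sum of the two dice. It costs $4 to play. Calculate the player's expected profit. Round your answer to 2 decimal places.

$7.00

Distribution of the sum of the two dice: 2 w.p. 1/100, 3 w.p. 1/50, 4 w.p. 3/100, 5 w.p. 1/25, 6 w.p. 1/20, 7 w.p. 3/50, …
E[payout] = (1/100)·2 + (1/50)·3 + (3/100)·4 + (1/25)·5 + (1/20)·6 + (3/50)·7 + (7/100)·8 + (2/25)·9 + (9/100)·10 + (1/10)·11 + (9/100)·12 + (2/25)·13 + (7/100)·14 + (3/50)·15 + (1/20)·16 + (1/25)·17 + (3/100)·18 + (1/50)·19 + (1/100)·20 = 11
Expected profit = 11 − 4 = 7 ≈ $7.00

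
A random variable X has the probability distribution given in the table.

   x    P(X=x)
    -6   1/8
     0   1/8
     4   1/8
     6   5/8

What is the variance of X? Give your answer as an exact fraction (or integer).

67/4

E[X] = (1/8)·(-6) + (1/8)·0 + (1/8)·4 + (5/8)·6 = 7/2
E[X²] = (1/8)·36 + (1/8)·0 + (1/8)·16 + (5/8)·36 = 29
Var(X) = 29 − (7/2)² = 67/4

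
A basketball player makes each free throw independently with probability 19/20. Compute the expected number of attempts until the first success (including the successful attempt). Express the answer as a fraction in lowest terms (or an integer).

For a geometric distribution, E[trials] = 1/p = 1/(19/20) = 20/19.

20/19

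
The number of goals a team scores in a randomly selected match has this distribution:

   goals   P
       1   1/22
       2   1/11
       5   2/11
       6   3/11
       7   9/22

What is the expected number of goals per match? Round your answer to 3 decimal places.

5.636

E[X] = (1/22)·1 + (1/11)·2 + (2/11)·5 + (3/11)·6 + (9/22)·7
     = 62/11 ≈ 5.636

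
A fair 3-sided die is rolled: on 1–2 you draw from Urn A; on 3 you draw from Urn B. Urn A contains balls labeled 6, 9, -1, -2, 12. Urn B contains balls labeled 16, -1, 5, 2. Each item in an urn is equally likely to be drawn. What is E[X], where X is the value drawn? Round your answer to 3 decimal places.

5.033

E[X | Urn A] = (6 + 9 − 1 − 2 + 12)/5 = 24/5
E[X | Urn B] = (16 − 1 + 5 + 2)/4 = 11/2
E[X] = (2/3)·24/5 + (1/3)·11/2 = 151/30 ≈ 5.033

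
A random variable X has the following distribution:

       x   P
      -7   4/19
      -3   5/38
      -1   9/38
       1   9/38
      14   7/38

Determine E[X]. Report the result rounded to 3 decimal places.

0.711

E[X] = (4/19)·(-7) + (5/38)·(-3) + (9/38)·(-1) + (9/38)·1 + (7/38)·14
     = 27/38 ≈ 0.711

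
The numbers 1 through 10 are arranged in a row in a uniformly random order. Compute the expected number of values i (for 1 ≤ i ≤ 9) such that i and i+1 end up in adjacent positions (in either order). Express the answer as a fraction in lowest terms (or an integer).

For each i ∈ {1,…,9}, let Xᵢ = 1 if i and i+1 are adjacent. P(Xᵢ=1) = 2·(10−1)!/10! = 2/10.
By linearity, E[ΣXᵢ] = (9)·(2/10) = 9/5.

9/5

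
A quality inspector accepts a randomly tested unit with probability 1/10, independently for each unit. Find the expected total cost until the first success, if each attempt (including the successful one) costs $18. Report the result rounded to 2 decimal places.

E[#attempts] = 1/p = 10; E[cost] = 18·10 = 180.
≈ 180.00

$180.00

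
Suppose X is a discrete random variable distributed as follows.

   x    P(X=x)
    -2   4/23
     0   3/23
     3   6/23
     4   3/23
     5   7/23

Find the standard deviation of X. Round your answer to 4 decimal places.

E[X] = 57/23, E[X²] = 293/23
Var(X) = E[X²] − (E[X])² = 293/23 − 3249/529 = 3490/529
SD(X) = √(3490/529) ≈ 2.5685

2.5685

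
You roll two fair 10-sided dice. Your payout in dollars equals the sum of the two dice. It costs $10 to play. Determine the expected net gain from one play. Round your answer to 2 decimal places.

Distribution of the sum of the two dice: 2 w.p. 1/100, 3 w.p. 1/50, 4 w.p. 3/100, 5 w.p. 1/25, 6 w.p. 1/20, 7 w.p. 3/50, …
E[payout] = (1/100)·2 + (1/50)·3 + (3/100)·4 + (1/25)·5 + (1/20)·6 + (3/50)·7 + (7/100)·8 + (2/25)·9 + (9/100)·10 + (1/10)·11 + (9/100)·12 + (2/25)·13 + (7/100)·14 + (3/50)·15 + (1/20)·16 + (1/25)·17 + (3/100)·18 + (1/50)·19 + (1/100)·20 = 11
Expected profit = 11 − 10 = 1 ≈ $1.00

$1.00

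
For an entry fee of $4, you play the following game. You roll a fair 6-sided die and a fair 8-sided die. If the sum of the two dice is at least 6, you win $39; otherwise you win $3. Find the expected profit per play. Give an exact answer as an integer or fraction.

E[payout] = (5/24)·3 + (19/24)·39 = 63/2
Expected profit = 63/2 − 4 = 55/2

55/2 dollars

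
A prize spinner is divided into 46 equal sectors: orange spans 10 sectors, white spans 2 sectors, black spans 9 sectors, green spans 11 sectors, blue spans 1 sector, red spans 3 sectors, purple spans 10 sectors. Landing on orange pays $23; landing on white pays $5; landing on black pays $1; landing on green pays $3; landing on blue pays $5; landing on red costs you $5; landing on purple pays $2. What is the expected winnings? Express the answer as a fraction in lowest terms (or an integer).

E[payout] = (10/46)·23 + (2/46)·5 + (9/46)·1 + (11/46)·3 + (1/46)·5 + (3/46)·(-5) + (10/46)·2 = 146/23

146/23 dollars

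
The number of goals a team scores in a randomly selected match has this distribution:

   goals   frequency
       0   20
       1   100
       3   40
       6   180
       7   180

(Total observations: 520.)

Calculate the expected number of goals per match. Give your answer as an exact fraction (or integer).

Total = 520, so P(goals=0) = 20/520, etc.
E[X] = (1/26)·0 + (5/26)·1 + (1/13)·3 + (9/26)·6 + (9/26)·7
     = 64/13

64/13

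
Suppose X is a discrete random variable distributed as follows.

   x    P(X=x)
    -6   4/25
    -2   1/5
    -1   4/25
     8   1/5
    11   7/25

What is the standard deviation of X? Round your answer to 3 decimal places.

E[X] = 79/25, E[X²] = 267/5
Var(X) = E[X²] − (E[X])² = 267/5 − 6241/625 = 27134/625
SD(X) = √(27134/625) ≈ 6.589

6.589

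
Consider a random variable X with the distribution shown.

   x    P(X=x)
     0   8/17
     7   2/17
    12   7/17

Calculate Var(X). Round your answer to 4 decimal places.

31.8270

E[X] = (8/17)·0 + (2/17)·7 + (7/17)·12 = 98/17
E[X²] = (8/17)·0 + (2/17)·49 + (7/17)·144 = 1106/17
Var(X) = 1106/17 − (98/17)² = 9198/289 ≈ 31.8270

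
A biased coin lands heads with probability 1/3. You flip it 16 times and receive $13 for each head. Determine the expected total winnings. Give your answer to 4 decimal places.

$69.3333

E[#heads] = 16·1/3 = 16/3 (linearity over flips).
E[winnings] = 13·16/3 = 208/3.
≈ 69.3333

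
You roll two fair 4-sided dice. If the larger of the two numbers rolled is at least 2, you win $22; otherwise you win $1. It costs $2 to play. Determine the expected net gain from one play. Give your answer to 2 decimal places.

E[payout] = (1/16)·1 + (15/16)·22 = 331/16
Expected profit = 331/16 − 2 = 299/16 ≈ $18.69

$18.69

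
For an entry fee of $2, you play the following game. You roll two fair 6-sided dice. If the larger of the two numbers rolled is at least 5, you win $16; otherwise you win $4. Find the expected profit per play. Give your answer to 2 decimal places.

$8.67

E[payout] = (4/9)·4 + (5/9)·16 = 32/3
Expected profit = 32/3 − 2 = 26/3 ≈ $8.67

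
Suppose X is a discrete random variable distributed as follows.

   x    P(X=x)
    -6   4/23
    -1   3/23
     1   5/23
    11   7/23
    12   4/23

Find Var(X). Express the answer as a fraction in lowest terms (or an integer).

E[X] = (4/23)·(-6) + (3/23)·(-1) + (5/23)·1 + (7/23)·11 + (4/23)·12 = 103/23
E[X²] = (4/23)·36 + (3/23)·1 + (5/23)·1 + (7/23)·121 + (4/23)·144 = 1575/23
Var(X) = 1575/23 − (103/23)² = 25616/529

25616/529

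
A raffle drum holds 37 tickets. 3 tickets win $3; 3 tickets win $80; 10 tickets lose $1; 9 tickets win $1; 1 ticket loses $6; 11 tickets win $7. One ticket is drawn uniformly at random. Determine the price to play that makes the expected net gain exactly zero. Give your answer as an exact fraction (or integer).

E[payout] = (3/37)·3 + (3/37)·80 + (10/37)·(-1) + (9/37)·1 + (1/37)·(-6) + (11/37)·7 = 319/37
Fair fee = E[payout] = 319/37

319/37 dollars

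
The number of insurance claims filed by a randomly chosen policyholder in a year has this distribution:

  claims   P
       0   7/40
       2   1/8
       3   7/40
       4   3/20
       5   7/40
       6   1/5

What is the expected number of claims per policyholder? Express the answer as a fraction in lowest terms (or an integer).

E[X] = (7/40)·0 + (1/8)·2 + (7/40)·3 + (3/20)·4 + (7/40)·5 + (1/5)·6
     = 69/20

69/20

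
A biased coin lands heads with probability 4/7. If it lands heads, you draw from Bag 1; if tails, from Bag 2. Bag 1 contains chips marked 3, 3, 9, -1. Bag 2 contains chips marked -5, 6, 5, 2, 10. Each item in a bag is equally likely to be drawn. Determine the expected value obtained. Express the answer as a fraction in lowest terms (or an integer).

E[X | Bag 1] = (3 + 3 + 9 − 1)/4 = 7/2
E[X | Bag 2] = (-5 + 6 + 5 + 2 + 10)/5 = 18/5
E[X] = (4/7)·7/2 + (3/7)·18/5 = 124/35

124/35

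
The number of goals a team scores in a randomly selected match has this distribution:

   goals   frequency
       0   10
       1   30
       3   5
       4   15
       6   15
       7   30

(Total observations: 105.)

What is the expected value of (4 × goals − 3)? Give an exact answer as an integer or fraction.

Total = 105, so P(goals=0) = 10/105, etc.
E[4x-3] = (2/21)·(-3) + (2/7)·1 + (1/21)·9 + (1/7)·13 + (1/7)·21 + (2/7)·25
     = 87/7

87/7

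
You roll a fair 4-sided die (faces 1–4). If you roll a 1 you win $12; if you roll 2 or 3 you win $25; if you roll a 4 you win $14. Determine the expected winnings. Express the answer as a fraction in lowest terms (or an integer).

$19

E[payout] = (1/4)·12 + (1/4)·14 + (1/2)·25 = 19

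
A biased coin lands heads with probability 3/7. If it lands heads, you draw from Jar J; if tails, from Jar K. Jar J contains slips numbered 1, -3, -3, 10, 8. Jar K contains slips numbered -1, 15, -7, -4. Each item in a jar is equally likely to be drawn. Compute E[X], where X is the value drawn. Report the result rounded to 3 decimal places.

1.543

E[X | Jar J] = (1 − 3 − 3 + 10 + 8)/5 = 13/5
E[X | Jar K] = (-1 + 15 − 7 − 4)/4 = 3/4
E[X] = (3/7)·13/5 + (4/7)·3/4 = 54/35 ≈ 1.543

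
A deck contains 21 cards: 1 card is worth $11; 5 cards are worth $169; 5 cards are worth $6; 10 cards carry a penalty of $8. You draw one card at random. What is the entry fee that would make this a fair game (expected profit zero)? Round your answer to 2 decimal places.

E[payout] = (1/21)·11 + (5/21)·169 + (5/21)·6 + (10/21)·(-8) = 806/21
Fair fee = E[payout] = 806/21 ≈ $38.38

$38.38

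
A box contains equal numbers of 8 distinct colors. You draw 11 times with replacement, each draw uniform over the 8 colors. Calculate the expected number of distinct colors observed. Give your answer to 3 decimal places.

Let Xⱼ=1 if type j appears at least once. P(Xⱼ=1) = 1 − ((8−1)/8)^11 = 6612607849/8589934592.
E[#distinct] = 8·6612607849/8589934592 = 6612607849/1073741824.
≈ 6.158

6.158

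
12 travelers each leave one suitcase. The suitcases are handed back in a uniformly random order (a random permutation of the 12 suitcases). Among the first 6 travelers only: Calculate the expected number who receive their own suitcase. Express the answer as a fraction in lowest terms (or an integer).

1/2

Let Xᵢ = 1 if person i gets their own suitcase. For each i, P(Xᵢ=1) = 1/12.
By linearity of expectation, E[X₁+…+X_6] = 6·(1/12) = 1/2.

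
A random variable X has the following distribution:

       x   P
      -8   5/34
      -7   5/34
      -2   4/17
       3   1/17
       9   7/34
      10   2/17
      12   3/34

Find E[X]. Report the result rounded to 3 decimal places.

1.588

E[X] = (5/34)·(-8) + (5/34)·(-7) + (4/17)·(-2) + (1/17)·3 + (7/34)·9 + (2/17)·10 + (3/34)·12
     = 27/17 ≈ 1.588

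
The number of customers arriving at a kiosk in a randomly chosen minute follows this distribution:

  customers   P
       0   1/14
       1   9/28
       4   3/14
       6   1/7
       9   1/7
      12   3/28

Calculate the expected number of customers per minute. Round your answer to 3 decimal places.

E[X] = (1/14)·0 + (9/28)·1 + (3/14)·4 + (1/7)·6 + (1/7)·9 + (3/28)·12
     = 129/28 ≈ 4.607

4.607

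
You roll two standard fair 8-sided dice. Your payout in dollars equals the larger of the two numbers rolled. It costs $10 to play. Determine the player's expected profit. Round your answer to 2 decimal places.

-$4.19

Distribution of the larger of the two numbers rolled: 1 w.p. 1/64, 2 w.p. 3/64, 3 w.p. 5/64, 4 w.p. 7/64, 5 w.p. 9/64, 6 w.p. 11/64, …
E[payout] = (1/64)·1 + (3/64)·2 + (5/64)·3 + (7/64)·4 + (9/64)·5 + (11/64)·6 + (13/64)·7 + (15/64)·8 = 93/16
Expected profit = 93/16 − 10 = -67/16 ≈ -$4.19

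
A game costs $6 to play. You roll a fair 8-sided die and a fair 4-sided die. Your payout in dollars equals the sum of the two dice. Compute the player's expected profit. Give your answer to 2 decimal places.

Distribution of the sum of the two dice: 2 w.p. 1/32, 3 w.p. 1/16, 4 w.p. 3/32, 5 w.p. 1/8, 6 w.p. 1/8, 7 w.p. 1/8, …
E[payout] = (1/32)·2 + (1/16)·3 + (3/32)·4 + (1/8)·5 + (1/8)·6 + (1/8)·7 + (1/8)·8 + (1/8)·9 + (3/32)·10 + (1/16)·11 + (1/32)·12 = 7
Expected profit = 7 − 6 = 1 ≈ $1.00

$1.00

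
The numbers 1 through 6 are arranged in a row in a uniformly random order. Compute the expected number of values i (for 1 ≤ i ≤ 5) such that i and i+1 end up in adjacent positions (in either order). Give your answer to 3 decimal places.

For each i ∈ {1,…,5}, let Xᵢ = 1 if i and i+1 are adjacent. P(Xᵢ=1) = 2·(6−1)!/6! = 2/6.
By linearity, E[ΣXᵢ] = (5)·(2/6) = 5/3.
≈ 1.667

1.667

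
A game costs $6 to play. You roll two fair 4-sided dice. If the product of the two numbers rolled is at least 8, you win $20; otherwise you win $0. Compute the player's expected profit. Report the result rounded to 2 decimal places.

E[payout] = (5/8)·0 + (3/8)·20 = 15/2
Expected profit = 15/2 − 6 = 3/2 ≈ $1.50

$1.50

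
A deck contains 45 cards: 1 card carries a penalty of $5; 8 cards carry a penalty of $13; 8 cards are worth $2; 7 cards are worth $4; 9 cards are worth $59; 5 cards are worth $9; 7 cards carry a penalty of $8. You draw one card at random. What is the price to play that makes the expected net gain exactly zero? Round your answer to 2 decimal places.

$10.11

E[payout] = (1/45)·(-5) + (8/45)·(-13) + (8/45)·2 + (7/45)·4 + (9/45)·59 + (5/45)·9 + (7/45)·(-8) = 91/9
Fair fee = E[payout] = 91/9 ≈ $10.11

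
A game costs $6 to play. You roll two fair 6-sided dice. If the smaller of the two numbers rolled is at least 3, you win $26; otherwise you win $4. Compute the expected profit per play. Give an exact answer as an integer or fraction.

70/9 dollars

E[payout] = (5/9)·4 + (4/9)·26 = 124/9
Expected profit = 124/9 − 6 = 70/9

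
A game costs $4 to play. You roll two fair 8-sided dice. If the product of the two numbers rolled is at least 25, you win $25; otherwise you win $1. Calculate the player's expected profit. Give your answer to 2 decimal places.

$4.50

E[payout] = (11/16)·1 + (5/16)·25 = 17/2
Expected profit = 17/2 − 4 = 9/2 ≈ $4.50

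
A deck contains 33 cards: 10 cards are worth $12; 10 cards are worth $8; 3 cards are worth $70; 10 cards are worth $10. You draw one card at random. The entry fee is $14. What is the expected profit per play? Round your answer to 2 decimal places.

$1.45

E[payout] = (10/33)·12 + (10/33)·8 + (3/33)·70 + (10/33)·10 = 170/11
Expected profit = 170/11 − 14 = 16/11 ≈ $1.45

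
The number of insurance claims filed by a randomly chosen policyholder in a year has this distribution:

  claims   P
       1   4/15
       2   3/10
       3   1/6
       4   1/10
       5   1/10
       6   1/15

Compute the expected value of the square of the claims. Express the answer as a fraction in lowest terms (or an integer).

E[X²] = (4/15)·1 + (3/10)·4 + (1/6)·9 + (1/10)·16 + (1/10)·25 + (1/15)·36
     = 142/15

142/15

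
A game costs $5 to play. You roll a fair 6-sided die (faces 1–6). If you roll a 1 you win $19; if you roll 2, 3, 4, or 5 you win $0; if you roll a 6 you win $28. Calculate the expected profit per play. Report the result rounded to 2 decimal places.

$2.83

E[payout] = (2/3)·0 + (1/6)·19 + (1/6)·28 = 47/6
Expected profit = 47/6 − 5 = 17/6 ≈ $2.83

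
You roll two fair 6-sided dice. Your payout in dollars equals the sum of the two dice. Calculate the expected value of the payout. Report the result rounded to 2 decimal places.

Distribution of the sum of the two dice: 2 w.p. 1/36, 3 w.p. 1/18, 4 w.p. 1/12, 5 w.p. 1/9, 6 w.p. 5/36, 7 w.p. 1/6, …
E[payout] = (1/36)·2 + (1/18)·3 + (1/12)·4 + (1/9)·5 + (5/36)·6 + (1/6)·7 + (5/36)·8 + (1/9)·9 + (1/12)·10 + (1/18)·11 + (1/36)·12 = 7
≈ $7.00

$7.00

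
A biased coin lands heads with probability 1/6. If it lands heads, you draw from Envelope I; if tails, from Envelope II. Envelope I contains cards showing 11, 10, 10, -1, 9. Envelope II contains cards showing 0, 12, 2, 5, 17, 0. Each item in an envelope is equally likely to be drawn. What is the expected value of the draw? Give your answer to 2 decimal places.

E[X | Envelope I] = (11 + 10 + 10 − 1 + 9)/5 = 39/5
E[X | Envelope II] = (0 + 12 + 2 + 5 + 17 + 0)/6 = 6
E[X] = (1/6)·39/5 + (5/6)·6 = 63/10 ≈ 6.30

6.30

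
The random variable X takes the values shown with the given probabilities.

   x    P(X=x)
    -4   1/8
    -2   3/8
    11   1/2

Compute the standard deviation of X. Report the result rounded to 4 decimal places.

E[X] = 17/4, E[X²] = 64
Var(X) = E[X²] − (E[X])² = 64 − 289/16 = 735/16
SD(X) = √(735/16) ≈ 6.7777

6.7777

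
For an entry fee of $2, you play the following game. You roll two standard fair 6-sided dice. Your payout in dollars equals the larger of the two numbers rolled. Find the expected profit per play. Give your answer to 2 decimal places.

Distribution of the larger of the two numbers rolled: 1 w.p. 1/36, 2 w.p. 1/12, 3 w.p. 5/36, 4 w.p. 7/36, 5 w.p. 1/4, 6 w.p. 11/36
E[payout] = (1/36)·1 + (1/12)·2 + (5/36)·3 + (7/36)·4 + (1/4)·5 + (11/36)·6 = 161/36
Expected profit = 161/36 − 2 = 89/36 ≈ $2.47

$2.47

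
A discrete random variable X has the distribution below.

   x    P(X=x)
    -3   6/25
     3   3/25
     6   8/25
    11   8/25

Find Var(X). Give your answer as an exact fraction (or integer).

E[X] = (6/25)·(-3) + (3/25)·3 + (8/25)·6 + (8/25)·11 = 127/25
E[X²] = (6/25)·9 + (3/25)·9 + (8/25)·36 + (8/25)·121 = 1337/25
Var(X) = 1337/25 − (127/25)² = 17296/625

17296/625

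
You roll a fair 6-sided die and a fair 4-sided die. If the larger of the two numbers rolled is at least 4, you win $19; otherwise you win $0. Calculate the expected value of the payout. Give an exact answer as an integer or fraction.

95/8 dollars

E[payout] = (3/8)·0 + (5/8)·19 = 95/8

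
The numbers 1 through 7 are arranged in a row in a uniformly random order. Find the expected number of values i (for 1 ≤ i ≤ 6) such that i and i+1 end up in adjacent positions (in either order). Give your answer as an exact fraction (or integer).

12/7

For each i ∈ {1,…,6}, let Xᵢ = 1 if i and i+1 are adjacent. P(Xᵢ=1) = 2·(7−1)!/7! = 2/7.
By linearity, E[ΣXᵢ] = (6)·(2/7) = 12/7.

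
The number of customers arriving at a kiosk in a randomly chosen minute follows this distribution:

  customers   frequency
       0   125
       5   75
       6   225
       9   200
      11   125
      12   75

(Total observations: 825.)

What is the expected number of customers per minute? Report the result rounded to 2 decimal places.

7.03

Total = 825, so P(customers=0) = 125/825, etc.
E[X] = (5/33)·0 + (1/11)·5 + (3/11)·6 + (8/33)·9 + (5/33)·11 + (1/11)·12
     = 232/33 ≈ 7.03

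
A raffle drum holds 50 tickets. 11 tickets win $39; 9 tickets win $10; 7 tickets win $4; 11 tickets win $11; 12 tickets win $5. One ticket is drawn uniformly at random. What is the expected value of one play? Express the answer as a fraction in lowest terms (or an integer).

E[payout] = (11/50)·39 + (9/50)·10 + (7/50)·4 + (11/50)·11 + (12/50)·5 = 364/25

364/25 dollars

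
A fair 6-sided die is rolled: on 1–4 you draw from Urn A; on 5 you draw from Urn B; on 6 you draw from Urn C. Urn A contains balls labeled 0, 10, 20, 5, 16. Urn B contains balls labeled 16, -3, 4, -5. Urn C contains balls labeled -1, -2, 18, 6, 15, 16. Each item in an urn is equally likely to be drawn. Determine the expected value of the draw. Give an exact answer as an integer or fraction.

E[X | Urn A] = (0 + 10 + 20 + 5 + 16)/5 = 51/5
E[X | Urn B] = (16 − 3 + 4 − 5)/4 = 3
E[X | Urn C] = (-1 − 2 + 18 + 6 + 15 + 16)/6 = 26/3
E[X] = (2/3)·51/5 + (1/6)·3 + (1/6)·26/3 = 787/90

787/90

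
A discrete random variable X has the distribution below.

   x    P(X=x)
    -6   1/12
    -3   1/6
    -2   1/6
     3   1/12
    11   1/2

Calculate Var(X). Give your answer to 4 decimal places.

E[X] = (1/12)·(-6) + (1/6)·(-3) + (1/6)·(-2) + (1/12)·3 + (1/2)·11 = 53/12
E[X²] = (1/12)·36 + (1/6)·9 + (1/6)·4 + (1/12)·9 + (1/2)·121 = 797/12
Var(X) = 797/12 − (53/12)² = 6755/144 ≈ 46.9097

46.9097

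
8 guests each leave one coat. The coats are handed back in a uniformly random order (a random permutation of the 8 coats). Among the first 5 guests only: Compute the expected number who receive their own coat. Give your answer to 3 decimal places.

Let Xᵢ = 1 if person i gets their own coat. For each i, P(Xᵢ=1) = 1/8.
By linearity of expectation, E[X₁+…+X_5] = 5·(1/8) = 5/8.
≈ 0.625

0.625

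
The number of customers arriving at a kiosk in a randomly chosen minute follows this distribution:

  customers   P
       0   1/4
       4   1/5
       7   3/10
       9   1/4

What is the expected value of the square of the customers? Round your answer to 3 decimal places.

E[X²] = (1/4)·0 + (1/5)·16 + (3/10)·49 + (1/4)·81
     = 763/20 ≈ 38.150

38.150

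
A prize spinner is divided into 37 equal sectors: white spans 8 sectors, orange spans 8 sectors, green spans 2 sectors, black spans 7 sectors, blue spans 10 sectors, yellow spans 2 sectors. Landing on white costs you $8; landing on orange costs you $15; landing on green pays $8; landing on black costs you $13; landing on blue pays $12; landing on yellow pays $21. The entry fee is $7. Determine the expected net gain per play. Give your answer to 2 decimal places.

-$9.62

E[payout] = (8/37)·(-8) + (8/37)·(-15) + (2/37)·8 + (7/37)·(-13) + (10/37)·12 + (2/37)·21 = -97/37
Expected profit = -97/37 − 7 = -356/37 ≈ -$9.62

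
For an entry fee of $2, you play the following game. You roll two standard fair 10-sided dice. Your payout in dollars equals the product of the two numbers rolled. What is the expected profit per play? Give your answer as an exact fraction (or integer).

Distribution of the product of the two numbers rolled: 1 w.p. 1/100, 2 w.p. 1/50, 3 w.p. 1/50, 4 w.p. 3/100, 5 w.p. 1/50, 6 w.p. 1/25, …
E[payout] = (1/100)·1 + (1/50)·2 + (1/50)·3 + (3/100)·4 + (1/50)·5 + (1/25)·6 + (1/50)·7 + (1/25)·8 + (3/100)·9 + (1/25)·10 + (1/25)·12 + (1/50)·14 + (1/50)·15 + (3/100)·16 + (1/25)·18 + (1/25)·20 + (1/50)·21 + (1/25)·24 + (1/100)·25 + (1/50)·27 + (1/50)·28 + (1/25)·30 + (1/50)·32 + (1/50)·35 + (3/100)·36 + (1/25)·40 + (1/50)·42 + (1/50)·45 + (1/50)·48 + (1/100)·49 + (1/50)·50 + (1/50)·54 + (1/50)·56 + (1/50)·60 + (1/50)·63 + (1/100)·64 + (1/50)·70 + (1/50)·72 + (1/50)·80 + (1/100)·81 + (1/50)·90 + (1/100)·100 = 121/4
Expected profit = 121/4 − 2 = 113/4

113/4 dollars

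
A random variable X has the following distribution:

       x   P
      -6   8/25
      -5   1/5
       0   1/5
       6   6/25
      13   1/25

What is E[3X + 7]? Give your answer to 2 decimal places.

4.12

E[3x+7] = (8/25)·(-11) + (1/5)·(-8) + (1/5)·7 + (6/25)·25 + (1/25)·46
     = 103/25 ≈ 4.12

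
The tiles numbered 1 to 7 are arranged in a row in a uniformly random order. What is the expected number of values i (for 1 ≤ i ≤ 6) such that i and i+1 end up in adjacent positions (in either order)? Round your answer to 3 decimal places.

1.714

For each i ∈ {1,…,6}, let Xᵢ = 1 if i and i+1 are adjacent. P(Xᵢ=1) = 2·(7−1)!/7! = 2/7.
By linearity, E[ΣXᵢ] = (6)·(2/7) = 12/7.
≈ 1.714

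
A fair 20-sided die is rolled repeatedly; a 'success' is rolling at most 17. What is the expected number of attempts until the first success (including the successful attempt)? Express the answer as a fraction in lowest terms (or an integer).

20/17

For a geometric distribution, E[trials] = 1/p = 1/(17/20) = 20/17.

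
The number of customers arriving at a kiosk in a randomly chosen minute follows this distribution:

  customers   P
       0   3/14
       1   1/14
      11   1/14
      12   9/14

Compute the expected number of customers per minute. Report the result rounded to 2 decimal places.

E[X] = (3/14)·0 + (1/14)·1 + (1/14)·11 + (9/14)·12
     = 60/7 ≈ 8.57

8.57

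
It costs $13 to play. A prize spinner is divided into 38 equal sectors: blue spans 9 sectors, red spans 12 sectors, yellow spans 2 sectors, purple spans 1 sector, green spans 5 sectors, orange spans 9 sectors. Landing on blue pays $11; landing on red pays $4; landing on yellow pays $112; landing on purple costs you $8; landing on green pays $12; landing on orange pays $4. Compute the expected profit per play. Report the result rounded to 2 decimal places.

-$0.92

E[payout] = (9/38)·11 + (12/38)·4 + (2/38)·112 + (1/38)·(-8) + (5/38)·12 + (9/38)·4 = 459/38
Expected profit = 459/38 − 13 = -35/38 ≈ -$0.92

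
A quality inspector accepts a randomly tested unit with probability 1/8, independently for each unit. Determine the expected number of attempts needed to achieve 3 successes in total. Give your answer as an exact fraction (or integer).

By linearity (sum of 3 independent geometric waits), E[trials] = 3/p = 3/(1/8) = 24.

24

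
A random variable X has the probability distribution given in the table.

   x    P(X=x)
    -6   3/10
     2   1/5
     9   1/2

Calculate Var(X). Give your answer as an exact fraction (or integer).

E[X] = (3/10)·(-6) + (1/5)·2 + (1/2)·9 = 31/10
E[X²] = (3/10)·36 + (1/5)·4 + (1/2)·81 = 521/10
Var(X) = 521/10 − (31/10)² = 4249/100

4249/100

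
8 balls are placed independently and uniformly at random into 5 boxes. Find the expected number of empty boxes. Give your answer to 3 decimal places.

0.839

Let Xⱼ=1 if box j is empty. P(Xⱼ=1) = ((5-1)/5)^8 = 65536/390625.
By linearity, E[#empty] = 5·65536/390625 = 65536/78125.
≈ 0.839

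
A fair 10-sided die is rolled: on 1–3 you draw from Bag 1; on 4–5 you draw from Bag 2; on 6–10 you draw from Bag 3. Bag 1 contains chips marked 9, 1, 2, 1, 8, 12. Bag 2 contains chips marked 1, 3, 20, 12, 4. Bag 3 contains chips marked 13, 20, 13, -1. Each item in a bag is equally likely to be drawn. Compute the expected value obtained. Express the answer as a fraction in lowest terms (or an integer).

E[X | Bag 1] = (9 + 1 + 2 + 1 + 8 + 12)/6 = 11/2
E[X | Bag 2] = (1 + 3 + 20 + 12 + 4)/5 = 8
E[X | Bag 3] = (13 + 20 + 13 − 1)/4 = 45/4
E[X] = (3/10)·11/2 + (1/5)·8 + (1/2)·45/4 = 71/8

71/8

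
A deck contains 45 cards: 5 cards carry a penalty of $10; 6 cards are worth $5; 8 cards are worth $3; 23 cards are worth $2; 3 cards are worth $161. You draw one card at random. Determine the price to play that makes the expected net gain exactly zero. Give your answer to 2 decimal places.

$11.84

E[payout] = (5/45)·(-10) + (6/45)·5 + (8/45)·3 + (23/45)·2 + (3/45)·161 = 533/45
Fair fee = E[payout] = 533/45 ≈ $11.84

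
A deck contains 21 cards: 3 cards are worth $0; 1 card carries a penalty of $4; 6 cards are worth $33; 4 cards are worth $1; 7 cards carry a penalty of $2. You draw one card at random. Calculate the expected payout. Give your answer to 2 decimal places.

$8.76

E[payout] = (3/21)·0 + (1/21)·(-4) + (6/21)·33 + (4/21)·1 + (7/21)·(-2) = 184/21
≈ $8.76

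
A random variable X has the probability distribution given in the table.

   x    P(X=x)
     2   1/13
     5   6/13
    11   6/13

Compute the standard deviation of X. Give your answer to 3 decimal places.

E[X] = 98/13, E[X²] = 880/13
Var(X) = E[X²] − (E[X])² = 880/13 − 9604/169 = 1836/169
SD(X) = √(1836/169) ≈ 3.296

3.296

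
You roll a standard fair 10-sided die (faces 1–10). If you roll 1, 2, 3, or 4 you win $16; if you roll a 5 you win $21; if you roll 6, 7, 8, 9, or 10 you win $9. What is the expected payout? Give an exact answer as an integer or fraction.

E[payout] = (1/2)·9 + (2/5)·16 + (1/10)·21 = 13

$13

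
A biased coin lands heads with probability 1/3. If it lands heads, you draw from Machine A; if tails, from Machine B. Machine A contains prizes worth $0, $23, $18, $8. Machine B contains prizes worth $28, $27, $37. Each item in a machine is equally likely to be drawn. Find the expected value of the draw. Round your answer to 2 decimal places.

E[X | Machine A] = (0 + 23 + 18 + 8)/4 = 49/4
E[X | Machine B] = (28 + 27 + 37)/3 = 92/3
E[X] = (1/3)·49/4 + (2/3)·92/3 = 883/36 ≈ 24.53

$24.53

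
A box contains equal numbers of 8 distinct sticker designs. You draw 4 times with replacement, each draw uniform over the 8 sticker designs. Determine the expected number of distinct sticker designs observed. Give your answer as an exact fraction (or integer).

1695/512

Let Xⱼ=1 if type j appears at least once. P(Xⱼ=1) = 1 − ((8−1)/8)^4 = 1695/4096.
E[#distinct] = 8·1695/4096 = 1695/512.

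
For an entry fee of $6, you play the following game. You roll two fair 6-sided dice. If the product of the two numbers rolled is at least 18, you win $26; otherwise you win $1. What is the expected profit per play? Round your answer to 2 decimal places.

E[payout] = (13/18)·1 + (5/18)·26 = 143/18
Expected profit = 143/18 − 6 = 35/18 ≈ $1.94

$1.94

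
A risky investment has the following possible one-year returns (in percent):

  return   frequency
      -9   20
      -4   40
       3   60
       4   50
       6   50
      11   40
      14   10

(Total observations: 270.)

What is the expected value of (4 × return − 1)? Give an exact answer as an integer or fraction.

341/27

Total = 270, so P(return=-9) = 20/270, etc.
E[4x-1] = (2/27)·(-37) + (4/27)·(-17) + (2/9)·11 + (5/27)·15 + (5/27)·23 + (4/27)·43 + (1/27)·55
     = 341/27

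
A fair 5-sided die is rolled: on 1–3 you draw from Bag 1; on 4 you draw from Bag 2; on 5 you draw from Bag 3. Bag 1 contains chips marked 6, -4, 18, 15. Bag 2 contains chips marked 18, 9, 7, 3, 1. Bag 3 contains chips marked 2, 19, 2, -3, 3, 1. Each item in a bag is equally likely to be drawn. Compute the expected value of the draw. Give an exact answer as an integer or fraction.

757/100

E[X | Bag 1] = (6 − 4 + 18 + 15)/4 = 35/4
E[X | Bag 2] = (18 + 9 + 7 + 3 + 1)/5 = 38/5
E[X | Bag 3] = (2 + 19 + 2 − 3 + 3 + 1)/6 = 4
E[X] = (3/5)·35/4 + (1/5)·38/5 + (1/5)·4 = 757/100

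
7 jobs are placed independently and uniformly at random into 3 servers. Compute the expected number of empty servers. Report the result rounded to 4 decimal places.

0.1756

Let Xⱼ=1 if server j is empty. P(Xⱼ=1) = ((3-1)/3)^7 = 128/2187.
By linearity, E[#empty] = 3·128/2187 = 128/729.
≈ 0.1756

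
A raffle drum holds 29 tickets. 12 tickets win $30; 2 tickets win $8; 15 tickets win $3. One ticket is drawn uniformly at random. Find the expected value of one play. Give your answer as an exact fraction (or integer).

421/29 dollars

E[payout] = (12/29)·30 + (2/29)·8 + (15/29)·3 = 421/29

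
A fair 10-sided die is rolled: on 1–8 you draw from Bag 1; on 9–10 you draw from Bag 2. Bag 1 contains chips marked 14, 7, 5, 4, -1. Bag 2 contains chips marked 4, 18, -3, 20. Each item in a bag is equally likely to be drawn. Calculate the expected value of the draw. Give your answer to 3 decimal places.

6.590

E[X | Bag 1] = (14 + 7 + 5 + 4 − 1)/5 = 29/5
E[X | Bag 2] = (4 + 18 − 3 + 20)/4 = 39/4
E[X] = (4/5)·29/5 + (1/5)·39/4 = 659/100 ≈ 6.590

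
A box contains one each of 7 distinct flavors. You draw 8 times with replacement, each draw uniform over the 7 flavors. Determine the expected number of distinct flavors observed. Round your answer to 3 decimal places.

4.960

Let Xⱼ=1 if type j appears at least once. P(Xⱼ=1) = 1 − ((7−1)/7)^8 = 4085185/5764801.
E[#distinct] = 7·4085185/5764801 = 4085185/823543.
≈ 4.960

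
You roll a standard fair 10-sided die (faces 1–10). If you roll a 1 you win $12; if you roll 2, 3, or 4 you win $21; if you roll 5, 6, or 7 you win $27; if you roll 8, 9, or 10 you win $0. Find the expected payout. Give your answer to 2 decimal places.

E[payout] = (3/10)·0 + (1/10)·12 + (3/10)·21 + (3/10)·27 = 78/5
≈ $15.60

$15.60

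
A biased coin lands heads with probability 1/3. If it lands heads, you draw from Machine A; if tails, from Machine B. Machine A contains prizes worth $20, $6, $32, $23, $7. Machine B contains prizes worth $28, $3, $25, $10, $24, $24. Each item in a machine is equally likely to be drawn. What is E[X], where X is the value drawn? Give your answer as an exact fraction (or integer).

278/15 dollars

E[X | Machine A] = (20 + 6 + 32 + 23 + 7)/5 = 88/5
E[X | Machine B] = (28 + 3 + 25 + 10 + 24 + 24)/6 = 19
E[X] = (1/3)·88/5 + (2/3)·19 = 278/15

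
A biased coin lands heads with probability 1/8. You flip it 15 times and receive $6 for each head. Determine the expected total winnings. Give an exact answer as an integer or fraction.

45/4 dollars

E[#heads] = 15·1/8 = 15/8 (linearity over flips).
E[winnings] = 6·15/8 = 45/4.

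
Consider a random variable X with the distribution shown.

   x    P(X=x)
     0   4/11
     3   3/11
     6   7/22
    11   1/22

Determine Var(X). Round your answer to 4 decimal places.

8.9938

E[X] = (4/11)·0 + (3/11)·3 + (7/22)·6 + (1/22)·11 = 71/22
E[X²] = (4/11)·0 + (3/11)·9 + (7/22)·36 + (1/22)·121 = 427/22
Var(X) = 427/22 − (71/22)² = 4353/484 ≈ 8.9938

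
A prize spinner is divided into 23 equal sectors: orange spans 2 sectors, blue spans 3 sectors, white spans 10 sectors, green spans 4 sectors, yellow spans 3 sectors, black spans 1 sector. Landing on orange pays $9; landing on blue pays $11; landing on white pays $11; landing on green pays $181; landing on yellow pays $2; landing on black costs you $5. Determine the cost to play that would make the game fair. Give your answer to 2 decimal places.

E[payout] = (2/23)·9 + (3/23)·11 + (10/23)·11 + (4/23)·181 + (3/23)·2 + (1/23)·(-5) = 886/23
Fair fee = E[payout] = 886/23 ≈ $38.52

$38.52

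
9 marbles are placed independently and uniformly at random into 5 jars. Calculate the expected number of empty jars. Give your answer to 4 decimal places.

0.6711

Let Xⱼ=1 if jar j is empty. P(Xⱼ=1) = ((5-1)/5)^9 = 262144/1953125.
By linearity, E[#empty] = 5·262144/1953125 = 262144/390625.
≈ 0.6711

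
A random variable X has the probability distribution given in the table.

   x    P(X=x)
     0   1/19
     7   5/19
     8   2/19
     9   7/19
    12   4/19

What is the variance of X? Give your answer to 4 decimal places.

E[X] = (1/19)·0 + (5/19)·7 + (2/19)·8 + (7/19)·9 + (4/19)·12 = 162/19
E[X²] = (1/19)·0 + (5/19)·49 + (2/19)·64 + (7/19)·81 + (4/19)·144 = 1516/19
Var(X) = 1516/19 − (162/19)² = 2560/361 ≈ 7.0914

7.0914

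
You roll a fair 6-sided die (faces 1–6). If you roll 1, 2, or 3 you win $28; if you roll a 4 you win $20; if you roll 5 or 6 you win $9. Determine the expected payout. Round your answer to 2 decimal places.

E[payout] = (1/3)·9 + (1/6)·20 + (1/2)·28 = 61/3
≈ $20.33

$20.33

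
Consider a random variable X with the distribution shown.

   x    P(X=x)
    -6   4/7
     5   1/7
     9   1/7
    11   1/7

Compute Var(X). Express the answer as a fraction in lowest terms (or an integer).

E[X] = (4/7)·(-6) + (1/7)·5 + (1/7)·9 + (1/7)·11 = 1/7
E[X²] = (4/7)·36 + (1/7)·25 + (1/7)·81 + (1/7)·121 = 53
Var(X) = 53 − (1/7)² = 2596/49

2596/49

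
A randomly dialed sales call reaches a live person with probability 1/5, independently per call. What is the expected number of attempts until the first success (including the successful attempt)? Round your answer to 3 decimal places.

5.000

For a geometric distribution, E[trials] = 1/p = 1/(1/5) = 5.
≈ 5.000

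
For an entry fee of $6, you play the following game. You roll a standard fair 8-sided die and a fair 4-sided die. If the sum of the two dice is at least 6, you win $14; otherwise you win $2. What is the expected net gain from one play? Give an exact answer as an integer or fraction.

E[payout] = (5/16)·2 + (11/16)·14 = 41/4
Expected profit = 41/4 − 6 = 17/4

17/4 dollars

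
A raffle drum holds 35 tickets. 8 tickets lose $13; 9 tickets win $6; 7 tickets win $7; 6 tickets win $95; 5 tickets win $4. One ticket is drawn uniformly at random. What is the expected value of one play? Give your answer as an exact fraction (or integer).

E[payout] = (8/35)·(-13) + (9/35)·6 + (7/35)·7 + (6/35)·95 + (5/35)·4 = 589/35

589/35 dollars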